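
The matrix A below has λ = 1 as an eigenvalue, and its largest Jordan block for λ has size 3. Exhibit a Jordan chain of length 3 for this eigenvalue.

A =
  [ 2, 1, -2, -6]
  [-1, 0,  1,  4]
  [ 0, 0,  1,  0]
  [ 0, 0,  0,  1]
A Jordan chain for λ = 1 of length 3:
v_1 = (-1, 1, 0, 0)ᵀ
v_2 = (-2, 1, 0, 0)ᵀ
v_3 = (0, 0, 1, 0)ᵀ

Let N = A − (1)·I. We want v_3 with N^3 v_3 = 0 but N^2 v_3 ≠ 0; then v_{j-1} := N · v_j for j = 3, …, 2.

Pick v_3 = (0, 0, 1, 0)ᵀ.
Then v_2 = N · v_3 = (-2, 1, 0, 0)ᵀ.
Then v_1 = N · v_2 = (-1, 1, 0, 0)ᵀ.

Sanity check: (A − (1)·I) v_1 = (0, 0, 0, 0)ᵀ = 0. ✓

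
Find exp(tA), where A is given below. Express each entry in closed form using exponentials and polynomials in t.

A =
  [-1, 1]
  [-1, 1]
e^{tA} =
  [1 - t, t]
  [-t, t + 1]

Strategy: write A = P · J · P⁻¹ where J is a Jordan canonical form, so e^{tA} = P · e^{tJ} · P⁻¹, and e^{tJ} can be computed block-by-block.

A has Jordan form
J =
  [0, 1]
  [0, 0]
(up to reordering of blocks).

Per-block formulas:
  For a 2×2 Jordan block J_2(0): exp(t · J_2(0)) = e^(0t)·(I + t·N), where N is the 2×2 nilpotent shift.

After assembling e^{tJ} and conjugating by P, we get:

e^{tA} =
  [1 - t, t]
  [-t, t + 1]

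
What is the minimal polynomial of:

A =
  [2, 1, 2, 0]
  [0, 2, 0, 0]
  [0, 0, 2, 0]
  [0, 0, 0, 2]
x^2 - 4*x + 4

The characteristic polynomial is χ_A(x) = (x - 2)^4, so the eigenvalues are known. The minimal polynomial is
  m_A(x) = Π_λ (x − λ)^{k_λ}
where k_λ is the size of the *largest* Jordan block for λ (equivalently, the smallest k with (A − λI)^k v = 0 for every generalised eigenvector v of λ).

  λ = 2: largest Jordan block has size 2, contributing (x − 2)^2

So m_A(x) = (x - 2)^2 = x^2 - 4*x + 4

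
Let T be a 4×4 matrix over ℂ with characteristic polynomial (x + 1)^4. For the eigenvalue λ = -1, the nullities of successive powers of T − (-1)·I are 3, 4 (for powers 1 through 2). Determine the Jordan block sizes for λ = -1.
Block sizes for λ = -1: [2, 1, 1]

From the dimensions of kernels of powers, the number of Jordan blocks of size at least j is d_j − d_{j−1} where d_j = dim ker(N^j) (with d_0 = 0). Computing the differences gives [3, 1].
The number of blocks of size exactly k is (#blocks of size ≥ k) − (#blocks of size ≥ k + 1), so the partition is: 2 block(s) of size 1, 1 block(s) of size 2.
In nonincreasing order the block sizes are [2, 1, 1].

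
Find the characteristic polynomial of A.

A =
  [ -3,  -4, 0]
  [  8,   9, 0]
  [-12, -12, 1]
x^3 - 7*x^2 + 11*x - 5

Expanding det(x·I − A) (e.g. by cofactor expansion or by noting that A is similar to its Jordan form J, which has the same characteristic polynomial as A) gives
  χ_A(x) = x^3 - 7*x^2 + 11*x - 5
which factors as (x - 5)*(x - 1)^2. The eigenvalues (with algebraic multiplicities) are λ = 1 with multiplicity 2, λ = 5 with multiplicity 1.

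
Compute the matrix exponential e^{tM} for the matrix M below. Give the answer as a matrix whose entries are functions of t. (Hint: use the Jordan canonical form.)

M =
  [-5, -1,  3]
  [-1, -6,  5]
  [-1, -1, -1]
e^{tM} =
  [-t^2*exp(-4*t)/2 - t*exp(-4*t) + exp(-4*t), -t*exp(-4*t), t^2*exp(-4*t)/2 + 3*t*exp(-4*t)]
  [-t^2*exp(-4*t) - t*exp(-4*t), -2*t*exp(-4*t) + exp(-4*t), t^2*exp(-4*t) + 5*t*exp(-4*t)]
  [-t^2*exp(-4*t)/2 - t*exp(-4*t), -t*exp(-4*t), t^2*exp(-4*t)/2 + 3*t*exp(-4*t) + exp(-4*t)]

Strategy: write M = P · J · P⁻¹ where J is a Jordan canonical form, so e^{tM} = P · e^{tJ} · P⁻¹, and e^{tJ} can be computed block-by-block.

M has Jordan form
J =
  [-4,  1,  0]
  [ 0, -4,  1]
  [ 0,  0, -4]
(up to reordering of blocks).

Per-block formulas:
  For a 3×3 Jordan block J_3(-4): exp(t · J_3(-4)) = e^(-4t)·(I + t·N + (t^2/2)·N^2), where N is the 3×3 nilpotent shift.

After assembling e^{tJ} and conjugating by P, we get:

e^{tM} =
  [-t^2*exp(-4*t)/2 - t*exp(-4*t) + exp(-4*t), -t*exp(-4*t), t^2*exp(-4*t)/2 + 3*t*exp(-4*t)]
  [-t^2*exp(-4*t) - t*exp(-4*t), -2*t*exp(-4*t) + exp(-4*t), t^2*exp(-4*t) + 5*t*exp(-4*t)]
  [-t^2*exp(-4*t)/2 - t*exp(-4*t), -t*exp(-4*t), t^2*exp(-4*t)/2 + 3*t*exp(-4*t) + exp(-4*t)]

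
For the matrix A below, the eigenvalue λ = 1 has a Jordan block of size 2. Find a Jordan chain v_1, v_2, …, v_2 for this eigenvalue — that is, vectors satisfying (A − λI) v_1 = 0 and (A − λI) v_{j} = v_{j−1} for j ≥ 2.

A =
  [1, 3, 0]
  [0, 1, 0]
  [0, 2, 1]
A Jordan chain for λ = 1 of length 2:
v_1 = (3, 0, 2)ᵀ
v_2 = (0, 1, 0)ᵀ

Let N = A − (1)·I. We want v_2 with N^2 v_2 = 0 but N^1 v_2 ≠ 0; then v_{j-1} := N · v_j for j = 2, …, 2.

Pick v_2 = (0, 1, 0)ᵀ.
Then v_1 = N · v_2 = (3, 0, 2)ᵀ.

Sanity check: (A − (1)·I) v_1 = (0, 0, 0)ᵀ = 0. ✓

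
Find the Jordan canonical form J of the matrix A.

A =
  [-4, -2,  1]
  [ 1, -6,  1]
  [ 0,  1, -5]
J_3(-5)

The characteristic polynomial is
  det(x·I − A) = x^3 + 15*x^2 + 75*x + 125 = (x + 5)^3

Eigenvalues and multiplicities (the geometric multiplicity of λ is n − rank(A − λI), which equals the number of Jordan blocks for λ):
  λ = -5: algebraic multiplicity = 3, geometric multiplicity = 1

Determining the block sizes for each eigenvalue:
  λ = -5: one block (gm = 1), so the single block has size am = 3 → block sizes [3]

Assembling the blocks gives a Jordan form
J =
  [-5,  1,  0]
  [ 0, -5,  1]
  [ 0,  0, -5]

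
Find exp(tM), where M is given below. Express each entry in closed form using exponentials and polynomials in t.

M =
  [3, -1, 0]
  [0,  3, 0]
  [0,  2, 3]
e^{tM} =
  [exp(3*t), -t*exp(3*t), 0]
  [0, exp(3*t), 0]
  [0, 2*t*exp(3*t), exp(3*t)]

Strategy: write M = P · J · P⁻¹ where J is a Jordan canonical form, so e^{tM} = P · e^{tJ} · P⁻¹, and e^{tJ} can be computed block-by-block.

M has Jordan form
J =
  [3, 1, 0]
  [0, 3, 0]
  [0, 0, 3]
(up to reordering of blocks).

Per-block formulas:
  For a 2×2 Jordan block J_2(3): exp(t · J_2(3)) = e^(3t)·(I + t·N), where N is the 2×2 nilpotent shift.
  For a 1×1 block at λ = 3: exp(t · [3]) = [e^(3t)].

After assembling e^{tJ} and conjugating by P, we get:

e^{tM} =
  [exp(3*t), -t*exp(3*t), 0]
  [0, exp(3*t), 0]
  [0, 2*t*exp(3*t), exp(3*t)]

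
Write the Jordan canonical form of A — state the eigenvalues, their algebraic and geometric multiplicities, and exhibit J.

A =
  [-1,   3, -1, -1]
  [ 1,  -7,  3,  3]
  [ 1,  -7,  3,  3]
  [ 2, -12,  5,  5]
J_3(0) ⊕ J_1(0)

The characteristic polynomial is
  det(x·I − A) = x^4

Eigenvalues and multiplicities (the geometric multiplicity of λ is n − rank(A − λI), which equals the number of Jordan blocks for λ):
  λ = 0: algebraic multiplicity = 4, geometric multiplicity = 2

Determining the block sizes for each eigenvalue:
  λ = 0: with am = 4 and gm = 2, the partition is not yet determined (e.g. several partitions of 4 into 2 parts exist). Let N = A − (0)·I. Computing rank(N^1) = 2, rank(N^2) = 1, rank(N^3) = 0; the number of blocks of size ≥ j is rank(N^{j−1}) − rank(N^j), giving [2, 1, 1]. So we have 1 block(s) of size 3, 1 block(s) of size 1 → block sizes [3, 1]

Assembling the blocks gives a Jordan form
J =
  [0, 1, 0, 0]
  [0, 0, 1, 0]
  [0, 0, 0, 0]
  [0, 0, 0, 0]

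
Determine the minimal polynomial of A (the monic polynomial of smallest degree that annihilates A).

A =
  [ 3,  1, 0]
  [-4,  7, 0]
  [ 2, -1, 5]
x^2 - 10*x + 25

The characteristic polynomial is χ_A(x) = (x - 5)^3, so the eigenvalues are known. The minimal polynomial is
  m_A(x) = Π_λ (x − λ)^{k_λ}
where k_λ is the size of the *largest* Jordan block for λ (equivalently, the smallest k with (A − λI)^k v = 0 for every generalised eigenvector v of λ).

  λ = 5: largest Jordan block has size 2, contributing (x − 5)^2

So m_A(x) = (x - 5)^2 = x^2 - 10*x + 25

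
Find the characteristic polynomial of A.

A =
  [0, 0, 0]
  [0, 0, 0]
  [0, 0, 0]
x^3

Expanding det(x·I − A) (e.g. by cofactor expansion or by noting that A is similar to its Jordan form J, which has the same characteristic polynomial as A) gives
  χ_A(x) = x^3
which factors as x^3. The eigenvalues (with algebraic multiplicities) are λ = 0 with multiplicity 3.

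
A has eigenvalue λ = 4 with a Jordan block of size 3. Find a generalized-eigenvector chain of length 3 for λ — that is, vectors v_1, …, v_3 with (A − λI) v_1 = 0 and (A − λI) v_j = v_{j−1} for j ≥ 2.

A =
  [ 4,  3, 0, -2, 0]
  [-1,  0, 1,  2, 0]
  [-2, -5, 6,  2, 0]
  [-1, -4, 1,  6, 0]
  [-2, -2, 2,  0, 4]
A Jordan chain for λ = 4 of length 3:
v_1 = (-1, 0, -1, 0, -2)ᵀ
v_2 = (0, -1, -2, -1, -2)ᵀ
v_3 = (1, 0, 0, 0, 0)ᵀ

Let N = A − (4)·I. We want v_3 with N^3 v_3 = 0 but N^2 v_3 ≠ 0; then v_{j-1} := N · v_j for j = 3, …, 2.

Pick v_3 = (1, 0, 0, 0, 0)ᵀ.
Then v_2 = N · v_3 = (0, -1, -2, -1, -2)ᵀ.
Then v_1 = N · v_2 = (-1, 0, -1, 0, -2)ᵀ.

Sanity check: (A − (4)·I) v_1 = (0, 0, 0, 0, 0)ᵀ = 0. ✓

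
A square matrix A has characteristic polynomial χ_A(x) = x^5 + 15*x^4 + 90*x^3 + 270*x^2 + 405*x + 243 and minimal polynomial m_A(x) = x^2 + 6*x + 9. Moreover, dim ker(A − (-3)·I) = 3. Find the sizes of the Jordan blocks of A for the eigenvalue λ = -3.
Block sizes for λ = -3: [2, 2, 1]

Step 1 — from the characteristic polynomial, algebraic multiplicity of λ = -3 is 5. From dim ker(A − (-3)·I) = 3, there are exactly 3 Jordan blocks for λ = -3.
Step 2 — from the minimal polynomial, the factor (x + 3)^2 tells us the largest block for λ = -3 has size 2.
Step 3 — with total size 5, 3 blocks, and largest block 2, the block sizes (in nonincreasing order) are [2, 2, 1].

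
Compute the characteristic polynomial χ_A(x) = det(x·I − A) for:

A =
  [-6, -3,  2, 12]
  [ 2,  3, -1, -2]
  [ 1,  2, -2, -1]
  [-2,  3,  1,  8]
x^4 - 3*x^3 - 15*x^2 - 17*x - 6

Expanding det(x·I − A) (e.g. by cofactor expansion or by noting that A is similar to its Jordan form J, which has the same characteristic polynomial as A) gives
  χ_A(x) = x^4 - 3*x^3 - 15*x^2 - 17*x - 6
which factors as (x - 6)*(x + 1)^3. The eigenvalues (with algebraic multiplicities) are λ = -1 with multiplicity 3, λ = 6 with multiplicity 1.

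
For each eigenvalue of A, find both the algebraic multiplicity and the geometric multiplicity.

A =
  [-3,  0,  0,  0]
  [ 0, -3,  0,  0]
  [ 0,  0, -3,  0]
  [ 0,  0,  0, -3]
λ = -3: alg = 4, geom = 4

Step 1 — factor the characteristic polynomial to read off the algebraic multiplicities:
  χ_A(x) = (x + 3)^4

Step 2 — compute geometric multiplicities via the rank-nullity identity g(λ) = n − rank(A − λI):
  rank(A − (-3)·I) = 0, so dim ker(A − (-3)·I) = n − 0 = 4

Summary:
  λ = -3: algebraic multiplicity = 4, geometric multiplicity = 4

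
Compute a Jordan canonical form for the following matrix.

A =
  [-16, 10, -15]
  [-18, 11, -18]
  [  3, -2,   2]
J_2(-1) ⊕ J_1(-1)

The characteristic polynomial is
  det(x·I − A) = x^3 + 3*x^2 + 3*x + 1 = (x + 1)^3

Eigenvalues and multiplicities (the geometric multiplicity of λ is n − rank(A − λI), which equals the number of Jordan blocks for λ):
  λ = -1: algebraic multiplicity = 3, geometric multiplicity = 2

Determining the block sizes for each eigenvalue:
  λ = -1: 2 blocks summing to 3 forces exactly one block of size 2 and the rest size 1 → block sizes [2, 1]

Assembling the blocks gives a Jordan form
J =
  [-1,  1,  0]
  [ 0, -1,  0]
  [ 0,  0, -1]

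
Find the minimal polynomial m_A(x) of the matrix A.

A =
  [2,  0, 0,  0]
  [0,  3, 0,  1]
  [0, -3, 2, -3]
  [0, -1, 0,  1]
x^2 - 4*x + 4

The characteristic polynomial is χ_A(x) = (x - 2)^4, so the eigenvalues are known. The minimal polynomial is
  m_A(x) = Π_λ (x − λ)^{k_λ}
where k_λ is the size of the *largest* Jordan block for λ (equivalently, the smallest k with (A − λI)^k v = 0 for every generalised eigenvector v of λ).

  λ = 2: largest Jordan block has size 2, contributing (x − 2)^2

So m_A(x) = (x - 2)^2 = x^2 - 4*x + 4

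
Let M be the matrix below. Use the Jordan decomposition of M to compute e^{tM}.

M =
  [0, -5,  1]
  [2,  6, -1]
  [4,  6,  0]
e^{tM} =
  [-t^2*exp(2*t) - 2*t*exp(2*t) + exp(2*t), -2*t^2*exp(2*t) - 5*t*exp(2*t), t^2*exp(2*t)/2 + t*exp(2*t)]
  [2*t*exp(2*t), 4*t*exp(2*t) + exp(2*t), -t*exp(2*t)]
  [-2*t^2*exp(2*t) + 4*t*exp(2*t), -4*t^2*exp(2*t) + 6*t*exp(2*t), t^2*exp(2*t) - 2*t*exp(2*t) + exp(2*t)]

Strategy: write M = P · J · P⁻¹ where J is a Jordan canonical form, so e^{tM} = P · e^{tJ} · P⁻¹, and e^{tJ} can be computed block-by-block.

M has Jordan form
J =
  [2, 1, 0]
  [0, 2, 1]
  [0, 0, 2]
(up to reordering of blocks).

Per-block formulas:
  For a 3×3 Jordan block J_3(2): exp(t · J_3(2)) = e^(2t)·(I + t·N + (t^2/2)·N^2), where N is the 3×3 nilpotent shift.

After assembling e^{tJ} and conjugating by P, we get:

e^{tM} =
  [-t^2*exp(2*t) - 2*t*exp(2*t) + exp(2*t), -2*t^2*exp(2*t) - 5*t*exp(2*t), t^2*exp(2*t)/2 + t*exp(2*t)]
  [2*t*exp(2*t), 4*t*exp(2*t) + exp(2*t), -t*exp(2*t)]
  [-2*t^2*exp(2*t) + 4*t*exp(2*t), -4*t^2*exp(2*t) + 6*t*exp(2*t), t^2*exp(2*t) - 2*t*exp(2*t) + exp(2*t)]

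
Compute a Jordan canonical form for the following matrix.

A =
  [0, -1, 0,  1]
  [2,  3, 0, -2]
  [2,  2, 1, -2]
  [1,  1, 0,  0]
J_2(1) ⊕ J_1(1) ⊕ J_1(1)

The characteristic polynomial is
  det(x·I − A) = x^4 - 4*x^3 + 6*x^2 - 4*x + 1 = (x - 1)^4

Eigenvalues and multiplicities (the geometric multiplicity of λ is n − rank(A − λI), which equals the number of Jordan blocks for λ):
  λ = 1: algebraic multiplicity = 4, geometric multiplicity = 3

Determining the block sizes for each eigenvalue:
  λ = 1: 3 blocks summing to 4 forces exactly one block of size 2 and the rest size 1 → block sizes [2, 1, 1]

Assembling the blocks gives a Jordan form
J =
  [1, 1, 0, 0]
  [0, 1, 0, 0]
  [0, 0, 1, 0]
  [0, 0, 0, 1]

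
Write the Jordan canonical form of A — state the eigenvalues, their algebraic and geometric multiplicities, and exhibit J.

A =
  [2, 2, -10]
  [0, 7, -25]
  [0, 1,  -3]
J_2(2) ⊕ J_1(2)

The characteristic polynomial is
  det(x·I − A) = x^3 - 6*x^2 + 12*x - 8 = (x - 2)^3

Eigenvalues and multiplicities (the geometric multiplicity of λ is n − rank(A − λI), which equals the number of Jordan blocks for λ):
  λ = 2: algebraic multiplicity = 3, geometric multiplicity = 2

Determining the block sizes for each eigenvalue:
  λ = 2: 2 blocks summing to 3 forces exactly one block of size 2 and the rest size 1 → block sizes [2, 1]

Assembling the blocks gives a Jordan form
J =
  [2, 1, 0]
  [0, 2, 0]
  [0, 0, 2]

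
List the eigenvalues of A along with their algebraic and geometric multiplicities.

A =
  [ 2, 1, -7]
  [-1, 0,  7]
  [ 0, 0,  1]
λ = 1: alg = 3, geom = 2

Step 1 — factor the characteristic polynomial to read off the algebraic multiplicities:
  χ_A(x) = (x - 1)^3

Step 2 — compute geometric multiplicities via the rank-nullity identity g(λ) = n − rank(A − λI):
  rank(A − (1)·I) = 1, so dim ker(A − (1)·I) = n − 1 = 2

Summary:
  λ = 1: algebraic multiplicity = 3, geometric multiplicity = 2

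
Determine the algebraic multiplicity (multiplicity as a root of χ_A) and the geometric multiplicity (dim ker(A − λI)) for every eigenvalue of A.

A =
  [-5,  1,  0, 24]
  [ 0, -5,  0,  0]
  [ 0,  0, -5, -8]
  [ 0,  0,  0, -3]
λ = -5: alg = 3, geom = 2; λ = -3: alg = 1, geom = 1

Step 1 — factor the characteristic polynomial to read off the algebraic multiplicities:
  χ_A(x) = (x + 3)*(x + 5)^3

Step 2 — compute geometric multiplicities via the rank-nullity identity g(λ) = n − rank(A − λI):
  rank(A − (-5)·I) = 2, so dim ker(A − (-5)·I) = n − 2 = 2
  rank(A − (-3)·I) = 3, so dim ker(A − (-3)·I) = n − 3 = 1

Summary:
  λ = -5: algebraic multiplicity = 3, geometric multiplicity = 2
  λ = -3: algebraic multiplicity = 1, geometric multiplicity = 1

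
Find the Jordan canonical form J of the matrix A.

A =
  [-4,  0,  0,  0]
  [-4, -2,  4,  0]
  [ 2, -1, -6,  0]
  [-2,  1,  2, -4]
J_2(-4) ⊕ J_1(-4) ⊕ J_1(-4)

The characteristic polynomial is
  det(x·I − A) = x^4 + 16*x^3 + 96*x^2 + 256*x + 256 = (x + 4)^4

Eigenvalues and multiplicities (the geometric multiplicity of λ is n − rank(A − λI), which equals the number of Jordan blocks for λ):
  λ = -4: algebraic multiplicity = 4, geometric multiplicity = 3

Determining the block sizes for each eigenvalue:
  λ = -4: 3 blocks summing to 4 forces exactly one block of size 2 and the rest size 1 → block sizes [2, 1, 1]

Assembling the blocks gives a Jordan form
J =
  [-4,  1,  0,  0]
  [ 0, -4,  0,  0]
  [ 0,  0, -4,  0]
  [ 0,  0,  0, -4]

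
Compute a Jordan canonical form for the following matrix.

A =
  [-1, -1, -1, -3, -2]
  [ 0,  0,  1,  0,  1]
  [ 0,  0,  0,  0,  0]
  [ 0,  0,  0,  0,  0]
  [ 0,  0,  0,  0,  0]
J_1(-1) ⊕ J_2(0) ⊕ J_1(0) ⊕ J_1(0)

The characteristic polynomial is
  det(x·I − A) = x^5 + x^4 = x^4*(x + 1)

Eigenvalues and multiplicities (the geometric multiplicity of λ is n − rank(A − λI), which equals the number of Jordan blocks for λ):
  λ = -1: algebraic multiplicity = 1, geometric multiplicity = 1
  λ = 0: algebraic multiplicity = 4, geometric multiplicity = 3

Determining the block sizes for each eigenvalue:
  λ = -1: one block (gm = 1), so the single block has size am = 1 → block sizes [1]
  λ = 0: 3 blocks summing to 4 forces exactly one block of size 2 and the rest size 1 → block sizes [2, 1, 1]

Assembling the blocks gives a Jordan form
J =
  [-1, 0, 0, 0, 0]
  [ 0, 0, 1, 0, 0]
  [ 0, 0, 0, 0, 0]
  [ 0, 0, 0, 0, 0]
  [ 0, 0, 0, 0, 0]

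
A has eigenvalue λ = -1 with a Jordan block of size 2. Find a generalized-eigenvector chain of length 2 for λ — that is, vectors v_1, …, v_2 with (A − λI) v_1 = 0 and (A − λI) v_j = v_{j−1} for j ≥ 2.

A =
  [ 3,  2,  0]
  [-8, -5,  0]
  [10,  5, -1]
A Jordan chain for λ = -1 of length 2:
v_1 = (4, -8, 10)ᵀ
v_2 = (1, 0, 0)ᵀ

Let N = A − (-1)·I. We want v_2 with N^2 v_2 = 0 but N^1 v_2 ≠ 0; then v_{j-1} := N · v_j for j = 2, …, 2.

Pick v_2 = (1, 0, 0)ᵀ.
Then v_1 = N · v_2 = (4, -8, 10)ᵀ.

Sanity check: (A − (-1)·I) v_1 = (0, 0, 0)ᵀ = 0. ✓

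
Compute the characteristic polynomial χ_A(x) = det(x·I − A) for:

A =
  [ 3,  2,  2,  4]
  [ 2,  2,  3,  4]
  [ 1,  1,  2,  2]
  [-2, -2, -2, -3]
x^4 - 4*x^3 + 6*x^2 - 4*x + 1

Expanding det(x·I − A) (e.g. by cofactor expansion or by noting that A is similar to its Jordan form J, which has the same characteristic polynomial as A) gives
  χ_A(x) = x^4 - 4*x^3 + 6*x^2 - 4*x + 1
which factors as (x - 1)^4. The eigenvalues (with algebraic multiplicities) are λ = 1 with multiplicity 4.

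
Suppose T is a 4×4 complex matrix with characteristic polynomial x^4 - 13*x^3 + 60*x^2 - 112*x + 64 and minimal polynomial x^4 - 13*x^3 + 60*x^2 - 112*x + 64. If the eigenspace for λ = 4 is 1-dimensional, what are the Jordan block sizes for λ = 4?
Block sizes for λ = 4: [3]

Step 1 — from the characteristic polynomial, algebraic multiplicity of λ = 4 is 3. From dim ker(T − (4)·I) = 1, there are exactly 1 Jordan blocks for λ = 4.
Step 2 — from the minimal polynomial, the factor (x − 4)^3 tells us the largest block for λ = 4 has size 3.
Step 3 — with total size 3, 1 blocks, and largest block 3, the block sizes (in nonincreasing order) are [3].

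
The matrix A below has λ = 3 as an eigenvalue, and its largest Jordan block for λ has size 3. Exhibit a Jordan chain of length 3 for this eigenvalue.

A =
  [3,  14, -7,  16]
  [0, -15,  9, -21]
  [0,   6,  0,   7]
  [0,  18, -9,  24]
A Jordan chain for λ = 3 of length 3:
v_1 = (-6, 0, 0, 0)ᵀ
v_2 = (14, -18, 6, 18)ᵀ
v_3 = (0, 1, 0, 0)ᵀ

Let N = A − (3)·I. We want v_3 with N^3 v_3 = 0 but N^2 v_3 ≠ 0; then v_{j-1} := N · v_j for j = 3, …, 2.

Pick v_3 = (0, 1, 0, 0)ᵀ.
Then v_2 = N · v_3 = (14, -18, 6, 18)ᵀ.
Then v_1 = N · v_2 = (-6, 0, 0, 0)ᵀ.

Sanity check: (A − (3)·I) v_1 = (0, 0, 0, 0)ᵀ = 0. ✓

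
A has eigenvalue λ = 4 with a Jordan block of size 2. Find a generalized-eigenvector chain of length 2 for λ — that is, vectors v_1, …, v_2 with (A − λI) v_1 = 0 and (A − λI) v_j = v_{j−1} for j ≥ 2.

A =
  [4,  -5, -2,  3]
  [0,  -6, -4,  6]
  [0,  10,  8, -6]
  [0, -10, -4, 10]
A Jordan chain for λ = 4 of length 2:
v_1 = (-5, -10, 10, -10)ᵀ
v_2 = (0, 1, 0, 0)ᵀ

Let N = A − (4)·I. We want v_2 with N^2 v_2 = 0 but N^1 v_2 ≠ 0; then v_{j-1} := N · v_j for j = 2, …, 2.

Pick v_2 = (0, 1, 0, 0)ᵀ.
Then v_1 = N · v_2 = (-5, -10, 10, -10)ᵀ.

Sanity check: (A − (4)·I) v_1 = (0, 0, 0, 0)ᵀ = 0. ✓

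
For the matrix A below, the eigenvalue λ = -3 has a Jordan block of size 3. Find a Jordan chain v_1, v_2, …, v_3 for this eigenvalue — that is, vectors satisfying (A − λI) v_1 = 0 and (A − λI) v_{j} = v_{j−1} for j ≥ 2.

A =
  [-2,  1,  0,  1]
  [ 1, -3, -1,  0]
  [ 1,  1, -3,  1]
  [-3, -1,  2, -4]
A Jordan chain for λ = -3 of length 3:
v_1 = (-1, 0, -1, 1)ᵀ
v_2 = (1, 1, 1, -3)ᵀ
v_3 = (1, 0, 0, 0)ᵀ

Let N = A − (-3)·I. We want v_3 with N^3 v_3 = 0 but N^2 v_3 ≠ 0; then v_{j-1} := N · v_j for j = 3, …, 2.

Pick v_3 = (1, 0, 0, 0)ᵀ.
Then v_2 = N · v_3 = (1, 1, 1, -3)ᵀ.
Then v_1 = N · v_2 = (-1, 0, -1, 1)ᵀ.

Sanity check: (A − (-3)·I) v_1 = (0, 0, 0, 0)ᵀ = 0. ✓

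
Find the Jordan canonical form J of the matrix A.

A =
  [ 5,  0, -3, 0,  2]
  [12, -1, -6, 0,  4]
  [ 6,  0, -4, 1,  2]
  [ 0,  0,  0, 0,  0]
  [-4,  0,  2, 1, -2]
J_1(-1) ⊕ J_1(-1) ⊕ J_2(0) ⊕ J_1(0)

The characteristic polynomial is
  det(x·I − A) = x^5 + 2*x^4 + x^3 = x^3*(x + 1)^2

Eigenvalues and multiplicities (the geometric multiplicity of λ is n − rank(A − λI), which equals the number of Jordan blocks for λ):
  λ = -1: algebraic multiplicity = 2, geometric multiplicity = 2
  λ = 0: algebraic multiplicity = 3, geometric multiplicity = 2

Determining the block sizes for each eigenvalue:
  λ = -1: gm = am = 2, so every block has size 1 → block sizes [1, 1]
  λ = 0: 2 blocks summing to 3 forces exactly one block of size 2 and the rest size 1 → block sizes [2, 1]

Assembling the blocks gives a Jordan form
J =
  [-1,  0, 0, 0, 0]
  [ 0, -1, 0, 0, 0]
  [ 0,  0, 0, 1, 0]
  [ 0,  0, 0, 0, 0]
  [ 0,  0, 0, 0, 0]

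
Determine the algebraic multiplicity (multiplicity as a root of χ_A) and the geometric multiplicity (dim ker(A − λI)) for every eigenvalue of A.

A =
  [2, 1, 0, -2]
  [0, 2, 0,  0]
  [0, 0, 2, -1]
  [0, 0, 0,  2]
λ = 2: alg = 4, geom = 2

Step 1 — factor the characteristic polynomial to read off the algebraic multiplicities:
  χ_A(x) = (x - 2)^4

Step 2 — compute geometric multiplicities via the rank-nullity identity g(λ) = n − rank(A − λI):
  rank(A − (2)·I) = 2, so dim ker(A − (2)·I) = n − 2 = 2

Summary:
  λ = 2: algebraic multiplicity = 4, geometric multiplicity = 2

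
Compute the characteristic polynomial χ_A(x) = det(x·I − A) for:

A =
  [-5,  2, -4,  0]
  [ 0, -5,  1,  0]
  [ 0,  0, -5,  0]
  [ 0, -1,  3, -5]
x^4 + 20*x^3 + 150*x^2 + 500*x + 625

Expanding det(x·I − A) (e.g. by cofactor expansion or by noting that A is similar to its Jordan form J, which has the same characteristic polynomial as A) gives
  χ_A(x) = x^4 + 20*x^3 + 150*x^2 + 500*x + 625
which factors as (x + 5)^4. The eigenvalues (with algebraic multiplicities) are λ = -5 with multiplicity 4.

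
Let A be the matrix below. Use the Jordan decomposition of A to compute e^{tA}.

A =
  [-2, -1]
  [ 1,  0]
e^{tA} =
  [-t*exp(-t) + exp(-t), -t*exp(-t)]
  [t*exp(-t), t*exp(-t) + exp(-t)]

Strategy: write A = P · J · P⁻¹ where J is a Jordan canonical form, so e^{tA} = P · e^{tJ} · P⁻¹, and e^{tJ} can be computed block-by-block.

A has Jordan form
J =
  [-1,  1]
  [ 0, -1]
(up to reordering of blocks).

Per-block formulas:
  For a 2×2 Jordan block J_2(-1): exp(t · J_2(-1)) = e^(-1t)·(I + t·N), where N is the 2×2 nilpotent shift.

After assembling e^{tJ} and conjugating by P, we get:

e^{tA} =
  [-t*exp(-t) + exp(-t), -t*exp(-t)]
  [t*exp(-t), t*exp(-t) + exp(-t)]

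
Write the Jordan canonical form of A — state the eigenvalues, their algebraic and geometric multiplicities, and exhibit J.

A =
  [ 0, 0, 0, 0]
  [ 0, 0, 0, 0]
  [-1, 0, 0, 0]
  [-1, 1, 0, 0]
J_2(0) ⊕ J_2(0)

The characteristic polynomial is
  det(x·I − A) = x^4

Eigenvalues and multiplicities (the geometric multiplicity of λ is n − rank(A − λI), which equals the number of Jordan blocks for λ):
  λ = 0: algebraic multiplicity = 4, geometric multiplicity = 2

Determining the block sizes for each eigenvalue:
  λ = 0: with am = 4 and gm = 2, the partition is not yet determined (e.g. several partitions of 4 into 2 parts exist). Let N = A − (0)·I. Computing rank(N^1) = 2, rank(N^2) = 0; the number of blocks of size ≥ j is rank(N^{j−1}) − rank(N^j), giving [2, 2]. So we have 2 block(s) of size 2 → block sizes [2, 2]

Assembling the blocks gives a Jordan form
J =
  [0, 1, 0, 0]
  [0, 0, 0, 0]
  [0, 0, 0, 1]
  [0, 0, 0, 0]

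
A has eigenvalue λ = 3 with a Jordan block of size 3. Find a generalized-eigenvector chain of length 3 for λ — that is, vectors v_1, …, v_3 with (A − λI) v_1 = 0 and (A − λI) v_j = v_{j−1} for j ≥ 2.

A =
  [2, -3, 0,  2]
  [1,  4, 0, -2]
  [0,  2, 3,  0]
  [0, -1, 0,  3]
A Jordan chain for λ = 3 of length 3:
v_1 = (-2, 0, 2, -1)ᵀ
v_2 = (-1, 1, 0, 0)ᵀ
v_3 = (1, 0, 0, 0)ᵀ

Let N = A − (3)·I. We want v_3 with N^3 v_3 = 0 but N^2 v_3 ≠ 0; then v_{j-1} := N · v_j for j = 3, …, 2.

Pick v_3 = (1, 0, 0, 0)ᵀ.
Then v_2 = N · v_3 = (-1, 1, 0, 0)ᵀ.
Then v_1 = N · v_2 = (-2, 0, 2, -1)ᵀ.

Sanity check: (A − (3)·I) v_1 = (0, 0, 0, 0)ᵀ = 0. ✓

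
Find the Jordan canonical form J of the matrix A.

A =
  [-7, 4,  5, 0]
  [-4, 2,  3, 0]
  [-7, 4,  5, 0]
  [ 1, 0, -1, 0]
J_3(0) ⊕ J_1(0)

The characteristic polynomial is
  det(x·I − A) = x^4

Eigenvalues and multiplicities (the geometric multiplicity of λ is n − rank(A − λI), which equals the number of Jordan blocks for λ):
  λ = 0: algebraic multiplicity = 4, geometric multiplicity = 2

Determining the block sizes for each eigenvalue:
  λ = 0: with am = 4 and gm = 2, the partition is not yet determined (e.g. several partitions of 4 into 2 parts exist). Let N = A − (0)·I. Computing rank(N^1) = 2, rank(N^2) = 1, rank(N^3) = 0; the number of blocks of size ≥ j is rank(N^{j−1}) − rank(N^j), giving [2, 1, 1]. So we have 1 block(s) of size 3, 1 block(s) of size 1 → block sizes [3, 1]

Assembling the blocks gives a Jordan form
J =
  [0, 1, 0, 0]
  [0, 0, 1, 0]
  [0, 0, 0, 0]
  [0, 0, 0, 0]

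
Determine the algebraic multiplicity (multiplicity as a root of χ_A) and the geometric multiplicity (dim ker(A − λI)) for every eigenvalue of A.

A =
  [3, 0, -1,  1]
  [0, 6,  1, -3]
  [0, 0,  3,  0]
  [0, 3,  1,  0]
λ = 3: alg = 4, geom = 2

Step 1 — factor the characteristic polynomial to read off the algebraic multiplicities:
  χ_A(x) = (x - 3)^4

Step 2 — compute geometric multiplicities via the rank-nullity identity g(λ) = n − rank(A − λI):
  rank(A − (3)·I) = 2, so dim ker(A − (3)·I) = n − 2 = 2

Summary:
  λ = 3: algebraic multiplicity = 4, geometric multiplicity = 2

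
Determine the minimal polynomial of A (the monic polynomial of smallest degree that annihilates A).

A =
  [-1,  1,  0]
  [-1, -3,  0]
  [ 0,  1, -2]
x^3 + 6*x^2 + 12*x + 8

The characteristic polynomial is χ_A(x) = (x + 2)^3, so the eigenvalues are known. The minimal polynomial is
  m_A(x) = Π_λ (x − λ)^{k_λ}
where k_λ is the size of the *largest* Jordan block for λ (equivalently, the smallest k with (A − λI)^k v = 0 for every generalised eigenvector v of λ).

  λ = -2: largest Jordan block has size 3, contributing (x + 2)^3

So m_A(x) = (x + 2)^3 = x^3 + 6*x^2 + 12*x + 8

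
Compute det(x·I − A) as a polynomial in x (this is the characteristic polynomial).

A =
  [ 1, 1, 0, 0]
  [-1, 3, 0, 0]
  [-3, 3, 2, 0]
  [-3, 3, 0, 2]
x^4 - 8*x^3 + 24*x^2 - 32*x + 16

Expanding det(x·I − A) (e.g. by cofactor expansion or by noting that A is similar to its Jordan form J, which has the same characteristic polynomial as A) gives
  χ_A(x) = x^4 - 8*x^3 + 24*x^2 - 32*x + 16
which factors as (x - 2)^4. The eigenvalues (with algebraic multiplicities) are λ = 2 with multiplicity 4.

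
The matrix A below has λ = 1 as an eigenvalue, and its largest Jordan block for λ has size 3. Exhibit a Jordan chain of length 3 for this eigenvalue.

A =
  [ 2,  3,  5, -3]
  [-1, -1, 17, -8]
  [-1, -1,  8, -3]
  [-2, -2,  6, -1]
A Jordan chain for λ = 1 of length 3:
v_1 = (-1, 0, -1, -2)ᵀ
v_2 = (1, -1, -1, -2)ᵀ
v_3 = (1, 0, 0, 0)ᵀ

Let N = A − (1)·I. We want v_3 with N^3 v_3 = 0 but N^2 v_3 ≠ 0; then v_{j-1} := N · v_j for j = 3, …, 2.

Pick v_3 = (1, 0, 0, 0)ᵀ.
Then v_2 = N · v_3 = (1, -1, -1, -2)ᵀ.
Then v_1 = N · v_2 = (-1, 0, -1, -2)ᵀ.

Sanity check: (A − (1)·I) v_1 = (0, 0, 0, 0)ᵀ = 0. ✓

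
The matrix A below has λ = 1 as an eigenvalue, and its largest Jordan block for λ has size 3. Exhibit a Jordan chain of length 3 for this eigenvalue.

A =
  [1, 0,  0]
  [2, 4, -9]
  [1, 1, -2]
A Jordan chain for λ = 1 of length 3:
v_1 = (0, -3, -1)ᵀ
v_2 = (0, 2, 1)ᵀ
v_3 = (1, 0, 0)ᵀ

Let N = A − (1)·I. We want v_3 with N^3 v_3 = 0 but N^2 v_3 ≠ 0; then v_{j-1} := N · v_j for j = 3, …, 2.

Pick v_3 = (1, 0, 0)ᵀ.
Then v_2 = N · v_3 = (0, 2, 1)ᵀ.
Then v_1 = N · v_2 = (0, -3, -1)ᵀ.

Sanity check: (A − (1)·I) v_1 = (0, 0, 0)ᵀ = 0. ✓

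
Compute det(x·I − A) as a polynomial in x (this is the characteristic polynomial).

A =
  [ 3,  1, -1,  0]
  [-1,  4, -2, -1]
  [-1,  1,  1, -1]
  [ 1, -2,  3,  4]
x^4 - 12*x^3 + 54*x^2 - 108*x + 81

Expanding det(x·I − A) (e.g. by cofactor expansion or by noting that A is similar to its Jordan form J, which has the same characteristic polynomial as A) gives
  χ_A(x) = x^4 - 12*x^3 + 54*x^2 - 108*x + 81
which factors as (x - 3)^4. The eigenvalues (with algebraic multiplicities) are λ = 3 with multiplicity 4.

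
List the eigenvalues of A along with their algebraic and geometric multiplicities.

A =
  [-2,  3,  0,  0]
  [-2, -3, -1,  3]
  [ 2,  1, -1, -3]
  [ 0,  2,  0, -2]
λ = -2: alg = 4, geom = 2

Step 1 — factor the characteristic polynomial to read off the algebraic multiplicities:
  χ_A(x) = (x + 2)^4

Step 2 — compute geometric multiplicities via the rank-nullity identity g(λ) = n − rank(A − λI):
  rank(A − (-2)·I) = 2, so dim ker(A − (-2)·I) = n − 2 = 2

Summary:
  λ = -2: algebraic multiplicity = 4, geometric multiplicity = 2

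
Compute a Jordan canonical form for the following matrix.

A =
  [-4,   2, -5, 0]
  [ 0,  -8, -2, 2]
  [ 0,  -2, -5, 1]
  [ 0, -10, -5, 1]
J_3(-4) ⊕ J_1(-4)

The characteristic polynomial is
  det(x·I − A) = x^4 + 16*x^3 + 96*x^2 + 256*x + 256 = (x + 4)^4

Eigenvalues and multiplicities (the geometric multiplicity of λ is n − rank(A − λI), which equals the number of Jordan blocks for λ):
  λ = -4: algebraic multiplicity = 4, geometric multiplicity = 2

Determining the block sizes for each eigenvalue:
  λ = -4: with am = 4 and gm = 2, the partition is not yet determined (e.g. several partitions of 4 into 2 parts exist). Let N = A − (-4)·I. Computing rank(N^1) = 2, rank(N^2) = 1, rank(N^3) = 0; the number of blocks of size ≥ j is rank(N^{j−1}) − rank(N^j), giving [2, 1, 1]. So we have 1 block(s) of size 3, 1 block(s) of size 1 → block sizes [3, 1]

Assembling the blocks gives a Jordan form
J =
  [-4,  1,  0,  0]
  [ 0, -4,  1,  0]
  [ 0,  0, -4,  0]
  [ 0,  0,  0, -4]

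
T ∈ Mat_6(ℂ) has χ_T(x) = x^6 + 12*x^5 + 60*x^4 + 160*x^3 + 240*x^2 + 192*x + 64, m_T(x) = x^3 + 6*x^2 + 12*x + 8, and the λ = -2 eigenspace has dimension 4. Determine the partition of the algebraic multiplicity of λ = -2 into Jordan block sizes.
Block sizes for λ = -2: [3, 1, 1, 1]

Step 1 — from the characteristic polynomial, algebraic multiplicity of λ = -2 is 6. From dim ker(T − (-2)·I) = 4, there are exactly 4 Jordan blocks for λ = -2.
Step 2 — from the minimal polynomial, the factor (x + 2)^3 tells us the largest block for λ = -2 has size 3.
Step 3 — with total size 6, 4 blocks, and largest block 3, the block sizes (in nonincreasing order) are [3, 1, 1, 1].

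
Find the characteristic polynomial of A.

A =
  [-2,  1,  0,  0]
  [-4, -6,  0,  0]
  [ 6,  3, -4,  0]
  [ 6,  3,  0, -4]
x^4 + 16*x^3 + 96*x^2 + 256*x + 256

Expanding det(x·I − A) (e.g. by cofactor expansion or by noting that A is similar to its Jordan form J, which has the same characteristic polynomial as A) gives
  χ_A(x) = x^4 + 16*x^3 + 96*x^2 + 256*x + 256
which factors as (x + 4)^4. The eigenvalues (with algebraic multiplicities) are λ = -4 with multiplicity 4.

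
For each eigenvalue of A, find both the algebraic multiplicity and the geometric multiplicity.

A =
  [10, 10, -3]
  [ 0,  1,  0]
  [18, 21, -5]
λ = 1: alg = 2, geom = 1; λ = 4: alg = 1, geom = 1

Step 1 — factor the characteristic polynomial to read off the algebraic multiplicities:
  χ_A(x) = (x - 4)*(x - 1)^2

Step 2 — compute geometric multiplicities via the rank-nullity identity g(λ) = n − rank(A − λI):
  rank(A − (1)·I) = 2, so dim ker(A − (1)·I) = n − 2 = 1
  rank(A − (4)·I) = 2, so dim ker(A − (4)·I) = n − 2 = 1

Summary:
  λ = 1: algebraic multiplicity = 2, geometric multiplicity = 1
  λ = 4: algebraic multiplicity = 1, geometric multiplicity = 1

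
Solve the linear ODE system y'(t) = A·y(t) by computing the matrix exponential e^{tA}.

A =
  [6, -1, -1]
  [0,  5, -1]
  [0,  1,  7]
e^{tA} =
  [exp(6*t), -t*exp(6*t), -t*exp(6*t)]
  [0, -t*exp(6*t) + exp(6*t), -t*exp(6*t)]
  [0, t*exp(6*t), t*exp(6*t) + exp(6*t)]

Strategy: write A = P · J · P⁻¹ where J is a Jordan canonical form, so e^{tA} = P · e^{tJ} · P⁻¹, and e^{tJ} can be computed block-by-block.

A has Jordan form
J =
  [6, 1, 0]
  [0, 6, 0]
  [0, 0, 6]
(up to reordering of blocks).

Per-block formulas:
  For a 1×1 block at λ = 6: exp(t · [6]) = [e^(6t)].
  For a 2×2 Jordan block J_2(6): exp(t · J_2(6)) = e^(6t)·(I + t·N), where N is the 2×2 nilpotent shift.

After assembling e^{tJ} and conjugating by P, we get:

e^{tA} =
  [exp(6*t), -t*exp(6*t), -t*exp(6*t)]
  [0, -t*exp(6*t) + exp(6*t), -t*exp(6*t)]
  [0, t*exp(6*t), t*exp(6*t) + exp(6*t)]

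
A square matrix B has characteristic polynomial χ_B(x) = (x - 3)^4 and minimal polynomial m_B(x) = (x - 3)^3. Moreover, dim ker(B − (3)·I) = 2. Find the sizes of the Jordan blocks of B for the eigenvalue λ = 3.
Block sizes for λ = 3: [3, 1]

Step 1 — from the characteristic polynomial, algebraic multiplicity of λ = 3 is 4. From dim ker(B − (3)·I) = 2, there are exactly 2 Jordan blocks for λ = 3.
Step 2 — from the minimal polynomial, the factor (x − 3)^3 tells us the largest block for λ = 3 has size 3.
Step 3 — with total size 4, 2 blocks, and largest block 3, the block sizes (in nonincreasing order) are [3, 1].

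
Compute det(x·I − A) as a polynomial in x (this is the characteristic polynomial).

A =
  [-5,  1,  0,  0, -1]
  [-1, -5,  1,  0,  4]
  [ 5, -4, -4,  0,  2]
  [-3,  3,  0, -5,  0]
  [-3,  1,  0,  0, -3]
x^5 + 22*x^4 + 190*x^3 + 800*x^2 + 1625*x + 1250

Expanding det(x·I − A) (e.g. by cofactor expansion or by noting that A is similar to its Jordan form J, which has the same characteristic polynomial as A) gives
  χ_A(x) = x^5 + 22*x^4 + 190*x^3 + 800*x^2 + 1625*x + 1250
which factors as (x + 2)*(x + 5)^4. The eigenvalues (with algebraic multiplicities) are λ = -5 with multiplicity 4, λ = -2 with multiplicity 1.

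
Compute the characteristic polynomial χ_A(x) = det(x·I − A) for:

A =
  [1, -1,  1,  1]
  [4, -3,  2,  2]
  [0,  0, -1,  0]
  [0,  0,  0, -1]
x^4 + 4*x^3 + 6*x^2 + 4*x + 1

Expanding det(x·I − A) (e.g. by cofactor expansion or by noting that A is similar to its Jordan form J, which has the same characteristic polynomial as A) gives
  χ_A(x) = x^4 + 4*x^3 + 6*x^2 + 4*x + 1
which factors as (x + 1)^4. The eigenvalues (with algebraic multiplicities) are λ = -1 with multiplicity 4.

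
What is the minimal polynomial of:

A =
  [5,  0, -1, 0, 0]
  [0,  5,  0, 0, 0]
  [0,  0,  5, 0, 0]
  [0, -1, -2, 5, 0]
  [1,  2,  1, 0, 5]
x^3 - 15*x^2 + 75*x - 125

The characteristic polynomial is χ_A(x) = (x - 5)^5, so the eigenvalues are known. The minimal polynomial is
  m_A(x) = Π_λ (x − λ)^{k_λ}
where k_λ is the size of the *largest* Jordan block for λ (equivalently, the smallest k with (A − λI)^k v = 0 for every generalised eigenvector v of λ).

  λ = 5: largest Jordan block has size 3, contributing (x − 5)^3

So m_A(x) = (x - 5)^3 = x^3 - 15*x^2 + 75*x - 125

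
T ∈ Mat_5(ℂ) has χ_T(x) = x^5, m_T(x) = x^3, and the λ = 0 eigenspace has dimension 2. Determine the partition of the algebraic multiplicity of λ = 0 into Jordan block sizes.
Block sizes for λ = 0: [3, 2]

Step 1 — from the characteristic polynomial, algebraic multiplicity of λ = 0 is 5. From dim ker(T − (0)·I) = 2, there are exactly 2 Jordan blocks for λ = 0.
Step 2 — from the minimal polynomial, the factor (x − 0)^3 tells us the largest block for λ = 0 has size 3.
Step 3 — with total size 5, 2 blocks, and largest block 3, the block sizes (in nonincreasing order) are [3, 2].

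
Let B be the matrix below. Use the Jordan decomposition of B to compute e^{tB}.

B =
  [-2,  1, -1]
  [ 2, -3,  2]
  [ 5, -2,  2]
e^{tB} =
  [-t^2*exp(-t) - t*exp(-t) + exp(-t), -t^2*exp(-t)/2 + t*exp(-t), -t*exp(-t)]
  [2*t^2*exp(-t) + 2*t*exp(-t), t^2*exp(-t) - 2*t*exp(-t) + exp(-t), 2*t*exp(-t)]
  [3*t^2*exp(-t) + 5*t*exp(-t), 3*t^2*exp(-t)/2 - 2*t*exp(-t), 3*t*exp(-t) + exp(-t)]

Strategy: write B = P · J · P⁻¹ where J is a Jordan canonical form, so e^{tB} = P · e^{tJ} · P⁻¹, and e^{tJ} can be computed block-by-block.

B has Jordan form
J =
  [-1,  1,  0]
  [ 0, -1,  1]
  [ 0,  0, -1]
(up to reordering of blocks).

Per-block formulas:
  For a 3×3 Jordan block J_3(-1): exp(t · J_3(-1)) = e^(-1t)·(I + t·N + (t^2/2)·N^2), where N is the 3×3 nilpotent shift.

After assembling e^{tJ} and conjugating by P, we get:

e^{tB} =
  [-t^2*exp(-t) - t*exp(-t) + exp(-t), -t^2*exp(-t)/2 + t*exp(-t), -t*exp(-t)]
  [2*t^2*exp(-t) + 2*t*exp(-t), t^2*exp(-t) - 2*t*exp(-t) + exp(-t), 2*t*exp(-t)]
  [3*t^2*exp(-t) + 5*t*exp(-t), 3*t^2*exp(-t)/2 - 2*t*exp(-t), 3*t*exp(-t) + exp(-t)]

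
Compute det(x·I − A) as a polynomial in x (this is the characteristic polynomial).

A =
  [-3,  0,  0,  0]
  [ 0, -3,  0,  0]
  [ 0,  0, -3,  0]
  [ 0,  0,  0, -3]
x^4 + 12*x^3 + 54*x^2 + 108*x + 81

Expanding det(x·I − A) (e.g. by cofactor expansion or by noting that A is similar to its Jordan form J, which has the same characteristic polynomial as A) gives
  χ_A(x) = x^4 + 12*x^3 + 54*x^2 + 108*x + 81
which factors as (x + 3)^4. The eigenvalues (with algebraic multiplicities) are λ = -3 with multiplicity 4.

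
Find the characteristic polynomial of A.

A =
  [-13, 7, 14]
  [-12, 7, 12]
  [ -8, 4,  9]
x^3 - 3*x^2 + 3*x - 1

Expanding det(x·I − A) (e.g. by cofactor expansion or by noting that A is similar to its Jordan form J, which has the same characteristic polynomial as A) gives
  χ_A(x) = x^3 - 3*x^2 + 3*x - 1
which factors as (x - 1)^3. The eigenvalues (with algebraic multiplicities) are λ = 1 with multiplicity 3.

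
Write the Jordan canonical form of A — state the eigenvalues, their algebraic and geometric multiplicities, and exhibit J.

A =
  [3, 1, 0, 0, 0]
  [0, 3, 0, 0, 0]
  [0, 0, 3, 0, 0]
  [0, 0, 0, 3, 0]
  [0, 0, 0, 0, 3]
J_2(3) ⊕ J_1(3) ⊕ J_1(3) ⊕ J_1(3)

The characteristic polynomial is
  det(x·I − A) = x^5 - 15*x^4 + 90*x^3 - 270*x^2 + 405*x - 243 = (x - 3)^5

Eigenvalues and multiplicities (the geometric multiplicity of λ is n − rank(A − λI), which equals the number of Jordan blocks for λ):
  λ = 3: algebraic multiplicity = 5, geometric multiplicity = 4

Determining the block sizes for each eigenvalue:
  λ = 3: 4 blocks summing to 5 forces exactly one block of size 2 and the rest size 1 → block sizes [2, 1, 1, 1]

Assembling the blocks gives a Jordan form
J =
  [3, 1, 0, 0, 0]
  [0, 3, 0, 0, 0]
  [0, 0, 3, 0, 0]
  [0, 0, 0, 3, 0]
  [0, 0, 0, 0, 3]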